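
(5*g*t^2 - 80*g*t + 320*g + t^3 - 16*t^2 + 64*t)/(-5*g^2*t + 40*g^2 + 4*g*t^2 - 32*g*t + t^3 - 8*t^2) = (t - 8)/(-g + t)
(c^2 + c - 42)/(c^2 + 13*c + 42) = (c - 6)/(c + 6)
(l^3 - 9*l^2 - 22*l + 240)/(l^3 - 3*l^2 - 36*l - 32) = (l^2 - l - 30)/(l^2 + 5*l + 4)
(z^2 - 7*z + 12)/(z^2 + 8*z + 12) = (z^2 - 7*z + 12)/(z^2 + 8*z + 12)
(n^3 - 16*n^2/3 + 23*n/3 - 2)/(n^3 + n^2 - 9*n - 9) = (3*n^2 - 7*n + 2)/(3*(n^2 + 4*n + 3))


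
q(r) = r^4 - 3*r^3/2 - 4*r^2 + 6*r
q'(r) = 4*r^3 - 9*r^2/2 - 8*r + 6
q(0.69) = 1.97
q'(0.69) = -0.35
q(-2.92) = 58.42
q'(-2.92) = -108.60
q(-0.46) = -3.42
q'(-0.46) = 8.34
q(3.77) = 87.40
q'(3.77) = 126.21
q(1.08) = 1.29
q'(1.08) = -2.85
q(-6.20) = 1644.17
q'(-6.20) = -1070.69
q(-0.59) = -4.50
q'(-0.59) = 8.33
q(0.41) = 1.71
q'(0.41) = 2.24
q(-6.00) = 1440.00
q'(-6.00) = -972.00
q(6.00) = 864.00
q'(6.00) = 660.00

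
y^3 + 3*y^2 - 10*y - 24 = (y - 3)*(y + 2)*(y + 4)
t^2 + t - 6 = (t - 2)*(t + 3)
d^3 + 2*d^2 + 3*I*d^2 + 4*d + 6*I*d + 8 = (d + 2)*(d - I)*(d + 4*I)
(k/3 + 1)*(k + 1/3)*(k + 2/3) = k^3/3 + 4*k^2/3 + 29*k/27 + 2/9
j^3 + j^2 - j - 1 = (j - 1)*(j + 1)^2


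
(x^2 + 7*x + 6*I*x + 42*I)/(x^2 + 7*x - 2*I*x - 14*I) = (x + 6*I)/(x - 2*I)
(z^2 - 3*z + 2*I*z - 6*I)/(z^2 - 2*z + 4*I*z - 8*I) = (z^2 + z*(-3 + 2*I) - 6*I)/(z^2 + z*(-2 + 4*I) - 8*I)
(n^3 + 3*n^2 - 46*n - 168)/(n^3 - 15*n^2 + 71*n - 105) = (n^2 + 10*n + 24)/(n^2 - 8*n + 15)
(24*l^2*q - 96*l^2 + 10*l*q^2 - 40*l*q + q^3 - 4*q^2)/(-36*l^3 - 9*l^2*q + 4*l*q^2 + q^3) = (6*l*q - 24*l + q^2 - 4*q)/(-9*l^2 + q^2)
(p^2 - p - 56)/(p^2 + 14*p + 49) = (p - 8)/(p + 7)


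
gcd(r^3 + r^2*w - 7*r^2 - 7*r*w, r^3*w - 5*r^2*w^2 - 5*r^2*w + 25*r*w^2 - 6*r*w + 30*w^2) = 1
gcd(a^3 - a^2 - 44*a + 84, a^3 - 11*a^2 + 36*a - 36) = a^2 - 8*a + 12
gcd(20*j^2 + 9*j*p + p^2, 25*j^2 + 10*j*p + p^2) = 5*j + p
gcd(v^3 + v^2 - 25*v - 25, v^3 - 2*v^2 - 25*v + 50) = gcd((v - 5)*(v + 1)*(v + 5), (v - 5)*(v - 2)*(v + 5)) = v^2 - 25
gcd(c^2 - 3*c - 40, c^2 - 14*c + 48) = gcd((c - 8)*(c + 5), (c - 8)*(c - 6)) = c - 8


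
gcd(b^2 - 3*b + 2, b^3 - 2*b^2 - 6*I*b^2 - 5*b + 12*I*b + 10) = b - 2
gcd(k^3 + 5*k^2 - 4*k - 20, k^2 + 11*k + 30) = k + 5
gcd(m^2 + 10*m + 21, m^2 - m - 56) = m + 7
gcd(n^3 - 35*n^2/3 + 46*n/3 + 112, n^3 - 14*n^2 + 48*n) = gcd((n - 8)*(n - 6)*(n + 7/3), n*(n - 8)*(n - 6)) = n^2 - 14*n + 48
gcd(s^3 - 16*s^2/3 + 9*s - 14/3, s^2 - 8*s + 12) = s - 2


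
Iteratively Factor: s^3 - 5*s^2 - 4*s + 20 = (s - 5)*(s^2 - 4) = (s - 5)*(s + 2)*(s - 2)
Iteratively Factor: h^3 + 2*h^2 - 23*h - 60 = (h - 5)*(h^2 + 7*h + 12) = (h - 5)*(h + 3)*(h + 4)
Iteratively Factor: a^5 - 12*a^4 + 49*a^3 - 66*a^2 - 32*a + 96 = (a - 4)*(a^4 - 8*a^3 + 17*a^2 + 2*a - 24) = (a - 4)^2*(a^3 - 4*a^2 + a + 6) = (a - 4)^2*(a + 1)*(a^2 - 5*a + 6) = (a - 4)^2*(a - 2)*(a + 1)*(a - 3)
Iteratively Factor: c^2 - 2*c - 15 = (c - 5)*(c + 3)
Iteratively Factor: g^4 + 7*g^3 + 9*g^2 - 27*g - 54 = (g + 3)*(g^3 + 4*g^2 - 3*g - 18) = (g + 3)^2*(g^2 + g - 6) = (g + 3)^3*(g - 2)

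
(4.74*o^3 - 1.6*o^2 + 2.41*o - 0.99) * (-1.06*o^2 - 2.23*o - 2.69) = -5.0244*o^5 - 8.8742*o^4 - 11.7372*o^3 - 0.0208999999999993*o^2 - 4.2752*o + 2.6631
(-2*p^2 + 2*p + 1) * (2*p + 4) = -4*p^3 - 4*p^2 + 10*p + 4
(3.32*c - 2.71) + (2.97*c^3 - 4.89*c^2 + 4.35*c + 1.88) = 2.97*c^3 - 4.89*c^2 + 7.67*c - 0.83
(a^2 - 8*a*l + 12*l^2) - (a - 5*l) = a^2 - 8*a*l - a + 12*l^2 + 5*l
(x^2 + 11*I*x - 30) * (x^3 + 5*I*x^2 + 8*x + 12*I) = x^5 + 16*I*x^4 - 77*x^3 - 50*I*x^2 - 372*x - 360*I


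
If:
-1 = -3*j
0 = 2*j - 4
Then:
No Solution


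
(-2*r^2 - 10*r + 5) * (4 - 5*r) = 10*r^3 + 42*r^2 - 65*r + 20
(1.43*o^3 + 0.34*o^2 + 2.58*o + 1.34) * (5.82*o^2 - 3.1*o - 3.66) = 8.3226*o^5 - 2.4542*o^4 + 8.7278*o^3 - 1.4436*o^2 - 13.5968*o - 4.9044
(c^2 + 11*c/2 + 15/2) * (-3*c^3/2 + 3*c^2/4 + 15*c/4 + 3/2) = -3*c^5/2 - 15*c^4/2 - 27*c^3/8 + 111*c^2/4 + 291*c/8 + 45/4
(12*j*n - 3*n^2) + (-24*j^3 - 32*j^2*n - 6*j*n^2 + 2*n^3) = -24*j^3 - 32*j^2*n - 6*j*n^2 + 12*j*n + 2*n^3 - 3*n^2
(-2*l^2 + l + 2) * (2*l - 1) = -4*l^3 + 4*l^2 + 3*l - 2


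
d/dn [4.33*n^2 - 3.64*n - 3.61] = 8.66*n - 3.64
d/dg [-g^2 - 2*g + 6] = -2*g - 2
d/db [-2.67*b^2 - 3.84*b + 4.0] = -5.34*b - 3.84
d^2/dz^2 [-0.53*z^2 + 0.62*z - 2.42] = -1.06000000000000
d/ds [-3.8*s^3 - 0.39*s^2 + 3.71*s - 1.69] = -11.4*s^2 - 0.78*s + 3.71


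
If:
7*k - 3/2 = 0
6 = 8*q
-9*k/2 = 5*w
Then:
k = 3/14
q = 3/4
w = -27/140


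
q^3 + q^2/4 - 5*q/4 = q*(q - 1)*(q + 5/4)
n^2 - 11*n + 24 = (n - 8)*(n - 3)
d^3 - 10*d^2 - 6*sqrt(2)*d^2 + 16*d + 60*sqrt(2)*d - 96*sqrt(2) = (d - 8)*(d - 2)*(d - 6*sqrt(2))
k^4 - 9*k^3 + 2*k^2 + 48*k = k*(k - 8)*(k - 3)*(k + 2)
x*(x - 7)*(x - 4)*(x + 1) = x^4 - 10*x^3 + 17*x^2 + 28*x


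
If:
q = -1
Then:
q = -1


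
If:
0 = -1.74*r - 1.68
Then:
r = -0.97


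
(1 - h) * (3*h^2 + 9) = -3*h^3 + 3*h^2 - 9*h + 9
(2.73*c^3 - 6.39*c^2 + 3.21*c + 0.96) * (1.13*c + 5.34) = 3.0849*c^4 + 7.3575*c^3 - 30.4953*c^2 + 18.2262*c + 5.1264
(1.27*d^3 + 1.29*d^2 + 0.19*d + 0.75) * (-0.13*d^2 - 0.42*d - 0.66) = -0.1651*d^5 - 0.7011*d^4 - 1.4047*d^3 - 1.0287*d^2 - 0.4404*d - 0.495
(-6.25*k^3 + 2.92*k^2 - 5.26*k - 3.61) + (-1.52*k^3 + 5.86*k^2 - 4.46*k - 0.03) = -7.77*k^3 + 8.78*k^2 - 9.72*k - 3.64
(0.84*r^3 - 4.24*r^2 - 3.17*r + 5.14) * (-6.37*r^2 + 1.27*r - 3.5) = -5.3508*r^5 + 28.0756*r^4 + 11.8681*r^3 - 21.9277*r^2 + 17.6228*r - 17.99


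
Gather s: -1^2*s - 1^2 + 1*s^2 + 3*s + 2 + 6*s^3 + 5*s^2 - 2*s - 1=6*s^3 + 6*s^2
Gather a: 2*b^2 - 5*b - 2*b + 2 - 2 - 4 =2*b^2 - 7*b - 4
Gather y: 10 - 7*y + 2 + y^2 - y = y^2 - 8*y + 12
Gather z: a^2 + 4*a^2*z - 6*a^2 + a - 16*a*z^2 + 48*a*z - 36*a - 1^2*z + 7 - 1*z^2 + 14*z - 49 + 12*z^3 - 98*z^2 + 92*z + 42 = -5*a^2 - 35*a + 12*z^3 + z^2*(-16*a - 99) + z*(4*a^2 + 48*a + 105)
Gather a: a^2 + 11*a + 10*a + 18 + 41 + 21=a^2 + 21*a + 80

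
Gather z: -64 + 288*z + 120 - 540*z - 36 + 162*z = 20 - 90*z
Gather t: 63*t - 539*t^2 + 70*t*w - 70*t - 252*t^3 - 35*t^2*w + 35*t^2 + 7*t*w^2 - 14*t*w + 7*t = -252*t^3 + t^2*(-35*w - 504) + t*(7*w^2 + 56*w)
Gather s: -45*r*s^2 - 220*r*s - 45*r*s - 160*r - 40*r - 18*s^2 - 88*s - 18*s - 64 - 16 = -200*r + s^2*(-45*r - 18) + s*(-265*r - 106) - 80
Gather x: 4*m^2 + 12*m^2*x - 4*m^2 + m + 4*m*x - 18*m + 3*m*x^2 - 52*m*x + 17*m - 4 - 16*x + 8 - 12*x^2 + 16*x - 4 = x^2*(3*m - 12) + x*(12*m^2 - 48*m)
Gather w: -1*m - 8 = -m - 8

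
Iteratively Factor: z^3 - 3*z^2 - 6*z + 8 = (z - 4)*(z^2 + z - 2) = (z - 4)*(z + 2)*(z - 1)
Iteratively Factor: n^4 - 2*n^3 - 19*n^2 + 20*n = (n + 4)*(n^3 - 6*n^2 + 5*n) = (n - 5)*(n + 4)*(n^2 - n) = n*(n - 5)*(n + 4)*(n - 1)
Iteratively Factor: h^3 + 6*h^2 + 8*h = (h + 4)*(h^2 + 2*h) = (h + 2)*(h + 4)*(h)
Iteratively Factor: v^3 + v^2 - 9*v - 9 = (v - 3)*(v^2 + 4*v + 3) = (v - 3)*(v + 3)*(v + 1)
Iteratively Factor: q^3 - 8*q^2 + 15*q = (q - 3)*(q^2 - 5*q) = (q - 5)*(q - 3)*(q)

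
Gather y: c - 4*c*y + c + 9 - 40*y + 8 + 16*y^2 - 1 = 2*c + 16*y^2 + y*(-4*c - 40) + 16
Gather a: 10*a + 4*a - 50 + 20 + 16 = 14*a - 14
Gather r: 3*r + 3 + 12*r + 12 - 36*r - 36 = -21*r - 21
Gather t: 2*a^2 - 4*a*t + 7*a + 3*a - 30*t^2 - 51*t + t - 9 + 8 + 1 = 2*a^2 + 10*a - 30*t^2 + t*(-4*a - 50)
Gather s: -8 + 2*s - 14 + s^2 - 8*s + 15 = s^2 - 6*s - 7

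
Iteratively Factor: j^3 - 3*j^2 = (j)*(j^2 - 3*j) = j^2*(j - 3)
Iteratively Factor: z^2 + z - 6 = (z - 2)*(z + 3)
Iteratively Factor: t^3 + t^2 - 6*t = (t - 2)*(t^2 + 3*t) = t*(t - 2)*(t + 3)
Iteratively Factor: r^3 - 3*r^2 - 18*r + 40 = (r - 5)*(r^2 + 2*r - 8) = (r - 5)*(r - 2)*(r + 4)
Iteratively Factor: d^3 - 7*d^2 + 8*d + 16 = (d - 4)*(d^2 - 3*d - 4) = (d - 4)^2*(d + 1)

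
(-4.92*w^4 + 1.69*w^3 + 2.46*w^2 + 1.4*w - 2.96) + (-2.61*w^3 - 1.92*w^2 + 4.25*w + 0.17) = -4.92*w^4 - 0.92*w^3 + 0.54*w^2 + 5.65*w - 2.79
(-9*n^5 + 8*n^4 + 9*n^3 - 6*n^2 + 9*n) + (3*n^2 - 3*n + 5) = -9*n^5 + 8*n^4 + 9*n^3 - 3*n^2 + 6*n + 5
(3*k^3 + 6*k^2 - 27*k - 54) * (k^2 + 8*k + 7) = 3*k^5 + 30*k^4 + 42*k^3 - 228*k^2 - 621*k - 378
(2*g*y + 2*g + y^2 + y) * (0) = 0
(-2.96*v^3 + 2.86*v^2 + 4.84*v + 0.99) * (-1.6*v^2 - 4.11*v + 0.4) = 4.736*v^5 + 7.5896*v^4 - 20.6826*v^3 - 20.3324*v^2 - 2.1329*v + 0.396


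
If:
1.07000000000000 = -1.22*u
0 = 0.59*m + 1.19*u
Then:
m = 1.77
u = -0.88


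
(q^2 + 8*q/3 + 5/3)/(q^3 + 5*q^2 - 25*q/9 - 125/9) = 3*(q + 1)/(3*q^2 + 10*q - 25)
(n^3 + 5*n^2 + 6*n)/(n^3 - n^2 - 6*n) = (n + 3)/(n - 3)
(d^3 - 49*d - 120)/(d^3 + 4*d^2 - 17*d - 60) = (d - 8)/(d - 4)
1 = 1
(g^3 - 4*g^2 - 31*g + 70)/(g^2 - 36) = (g^3 - 4*g^2 - 31*g + 70)/(g^2 - 36)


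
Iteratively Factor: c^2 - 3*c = (c)*(c - 3)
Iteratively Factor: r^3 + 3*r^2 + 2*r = (r)*(r^2 + 3*r + 2) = r*(r + 1)*(r + 2)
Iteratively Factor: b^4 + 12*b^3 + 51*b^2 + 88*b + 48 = (b + 4)*(b^3 + 8*b^2 + 19*b + 12) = (b + 1)*(b + 4)*(b^2 + 7*b + 12) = (b + 1)*(b + 4)^2*(b + 3)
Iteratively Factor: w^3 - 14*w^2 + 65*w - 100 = (w - 5)*(w^2 - 9*w + 20) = (w - 5)^2*(w - 4)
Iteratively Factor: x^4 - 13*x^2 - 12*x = (x - 4)*(x^3 + 4*x^2 + 3*x) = (x - 4)*(x + 3)*(x^2 + x) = (x - 4)*(x + 1)*(x + 3)*(x)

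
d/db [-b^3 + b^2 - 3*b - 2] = -3*b^2 + 2*b - 3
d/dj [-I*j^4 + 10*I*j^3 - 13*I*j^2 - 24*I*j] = I*(-4*j^3 + 30*j^2 - 26*j - 24)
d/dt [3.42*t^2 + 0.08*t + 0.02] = 6.84*t + 0.08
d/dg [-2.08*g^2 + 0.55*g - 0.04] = 0.55 - 4.16*g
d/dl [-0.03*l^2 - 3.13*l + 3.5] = -0.06*l - 3.13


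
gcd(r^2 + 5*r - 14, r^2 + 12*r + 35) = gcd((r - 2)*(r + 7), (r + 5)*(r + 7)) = r + 7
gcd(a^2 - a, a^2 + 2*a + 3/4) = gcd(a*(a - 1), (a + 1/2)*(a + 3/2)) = 1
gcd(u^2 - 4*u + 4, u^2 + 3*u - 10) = u - 2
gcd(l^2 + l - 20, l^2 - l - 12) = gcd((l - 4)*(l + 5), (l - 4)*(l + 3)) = l - 4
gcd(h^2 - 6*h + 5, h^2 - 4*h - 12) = 1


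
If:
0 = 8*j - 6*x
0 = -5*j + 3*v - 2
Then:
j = 3*x/4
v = 5*x/4 + 2/3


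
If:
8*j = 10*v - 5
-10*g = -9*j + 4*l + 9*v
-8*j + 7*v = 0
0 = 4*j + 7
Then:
No Solution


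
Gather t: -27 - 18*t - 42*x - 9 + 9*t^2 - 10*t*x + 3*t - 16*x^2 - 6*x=9*t^2 + t*(-10*x - 15) - 16*x^2 - 48*x - 36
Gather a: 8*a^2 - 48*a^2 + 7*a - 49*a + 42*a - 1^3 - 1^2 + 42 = 40 - 40*a^2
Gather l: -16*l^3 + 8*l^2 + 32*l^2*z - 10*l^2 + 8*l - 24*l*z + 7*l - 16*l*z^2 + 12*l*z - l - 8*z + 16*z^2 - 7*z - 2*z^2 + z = -16*l^3 + l^2*(32*z - 2) + l*(-16*z^2 - 12*z + 14) + 14*z^2 - 14*z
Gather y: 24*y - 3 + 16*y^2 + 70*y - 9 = 16*y^2 + 94*y - 12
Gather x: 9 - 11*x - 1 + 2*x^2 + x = 2*x^2 - 10*x + 8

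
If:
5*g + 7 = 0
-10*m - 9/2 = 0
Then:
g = -7/5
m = -9/20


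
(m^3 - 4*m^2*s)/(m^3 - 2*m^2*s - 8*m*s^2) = m/(m + 2*s)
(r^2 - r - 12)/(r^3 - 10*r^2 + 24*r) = (r + 3)/(r*(r - 6))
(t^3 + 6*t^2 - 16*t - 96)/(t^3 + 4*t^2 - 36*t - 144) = (t - 4)/(t - 6)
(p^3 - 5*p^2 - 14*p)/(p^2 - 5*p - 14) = p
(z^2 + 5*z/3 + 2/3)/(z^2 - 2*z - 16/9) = 3*(z + 1)/(3*z - 8)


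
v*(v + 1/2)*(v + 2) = v^3 + 5*v^2/2 + v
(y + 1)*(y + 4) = y^2 + 5*y + 4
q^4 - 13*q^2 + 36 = (q - 3)*(q - 2)*(q + 2)*(q + 3)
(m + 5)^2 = m^2 + 10*m + 25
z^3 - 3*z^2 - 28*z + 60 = (z - 6)*(z - 2)*(z + 5)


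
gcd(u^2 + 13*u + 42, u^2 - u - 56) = u + 7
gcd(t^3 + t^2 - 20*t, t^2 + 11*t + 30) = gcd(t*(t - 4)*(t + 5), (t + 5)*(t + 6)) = t + 5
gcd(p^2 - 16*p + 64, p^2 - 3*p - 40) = p - 8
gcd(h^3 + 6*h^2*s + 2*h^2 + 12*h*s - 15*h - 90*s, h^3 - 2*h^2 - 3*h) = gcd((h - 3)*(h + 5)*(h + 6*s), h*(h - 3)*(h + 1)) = h - 3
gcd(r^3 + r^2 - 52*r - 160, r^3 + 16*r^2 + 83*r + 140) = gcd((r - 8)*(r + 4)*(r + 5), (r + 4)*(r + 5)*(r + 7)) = r^2 + 9*r + 20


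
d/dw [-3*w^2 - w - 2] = -6*w - 1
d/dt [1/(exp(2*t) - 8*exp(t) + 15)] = 2*(4 - exp(t))*exp(t)/(exp(2*t) - 8*exp(t) + 15)^2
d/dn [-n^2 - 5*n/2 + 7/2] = -2*n - 5/2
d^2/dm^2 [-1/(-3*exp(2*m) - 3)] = 4*(exp(2*m) - 1)*exp(2*m)/(3*(exp(2*m) + 1)^3)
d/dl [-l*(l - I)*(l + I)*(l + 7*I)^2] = -5*l^4 - 56*I*l^3 + 144*l^2 - 28*I*l + 49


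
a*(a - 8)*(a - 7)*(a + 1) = a^4 - 14*a^3 + 41*a^2 + 56*a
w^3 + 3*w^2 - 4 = (w - 1)*(w + 2)^2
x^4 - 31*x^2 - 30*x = x*(x - 6)*(x + 1)*(x + 5)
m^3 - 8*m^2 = m^2*(m - 8)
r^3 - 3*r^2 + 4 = (r - 2)^2*(r + 1)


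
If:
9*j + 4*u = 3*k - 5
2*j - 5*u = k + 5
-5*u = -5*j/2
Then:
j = -8/5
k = -21/5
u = -4/5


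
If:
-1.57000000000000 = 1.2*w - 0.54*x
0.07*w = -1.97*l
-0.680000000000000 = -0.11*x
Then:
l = -0.05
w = 1.47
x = 6.18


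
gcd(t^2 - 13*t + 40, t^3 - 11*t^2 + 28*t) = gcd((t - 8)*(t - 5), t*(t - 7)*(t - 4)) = 1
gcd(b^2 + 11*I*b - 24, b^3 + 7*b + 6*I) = 1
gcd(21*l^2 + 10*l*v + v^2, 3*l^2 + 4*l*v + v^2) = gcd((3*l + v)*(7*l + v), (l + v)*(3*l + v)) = 3*l + v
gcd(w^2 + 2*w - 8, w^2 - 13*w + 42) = 1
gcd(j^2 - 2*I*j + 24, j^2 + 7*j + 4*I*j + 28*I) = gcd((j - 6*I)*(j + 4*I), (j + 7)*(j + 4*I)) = j + 4*I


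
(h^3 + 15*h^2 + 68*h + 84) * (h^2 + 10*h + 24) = h^5 + 25*h^4 + 242*h^3 + 1124*h^2 + 2472*h + 2016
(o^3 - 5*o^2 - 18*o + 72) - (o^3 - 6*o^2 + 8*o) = o^2 - 26*o + 72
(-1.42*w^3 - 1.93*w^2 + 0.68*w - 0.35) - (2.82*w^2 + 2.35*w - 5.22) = -1.42*w^3 - 4.75*w^2 - 1.67*w + 4.87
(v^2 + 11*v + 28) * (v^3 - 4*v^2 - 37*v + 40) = v^5 + 7*v^4 - 53*v^3 - 479*v^2 - 596*v + 1120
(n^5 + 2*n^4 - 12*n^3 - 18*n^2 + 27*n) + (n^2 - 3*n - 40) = n^5 + 2*n^4 - 12*n^3 - 17*n^2 + 24*n - 40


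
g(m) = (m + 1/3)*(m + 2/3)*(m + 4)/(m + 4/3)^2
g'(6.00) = 1.06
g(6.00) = 7.85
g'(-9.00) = 1.07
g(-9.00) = -6.14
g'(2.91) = 1.16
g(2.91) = 4.45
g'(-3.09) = 2.88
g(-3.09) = 1.97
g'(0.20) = 1.62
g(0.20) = 0.83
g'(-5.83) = 1.23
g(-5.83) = -2.57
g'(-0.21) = 1.49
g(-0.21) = 0.17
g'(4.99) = 1.08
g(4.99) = 6.77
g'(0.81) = 1.46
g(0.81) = 1.77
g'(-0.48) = 0.47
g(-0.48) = -0.13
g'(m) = (m + 1/3)*(m + 2/3)/(m + 4/3)^2 - 2*(m + 1/3)*(m + 2/3)*(m + 4)/(m + 4/3)^3 + (m + 1/3)*(m + 4)/(m + 4/3)^2 + (m + 2/3)*(m + 4)/(m + 4/3)^2 = (27*m^3 + 108*m^2 + 246*m + 104)/(27*m^3 + 108*m^2 + 144*m + 64)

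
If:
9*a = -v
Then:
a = -v/9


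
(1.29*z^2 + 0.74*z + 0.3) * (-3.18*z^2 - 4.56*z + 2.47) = -4.1022*z^4 - 8.2356*z^3 - 1.1421*z^2 + 0.4598*z + 0.741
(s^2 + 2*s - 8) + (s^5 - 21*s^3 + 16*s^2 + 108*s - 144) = s^5 - 21*s^3 + 17*s^2 + 110*s - 152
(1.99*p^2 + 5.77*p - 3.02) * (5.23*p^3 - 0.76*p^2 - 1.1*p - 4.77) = 10.4077*p^5 + 28.6647*p^4 - 22.3688*p^3 - 13.5441*p^2 - 24.2009*p + 14.4054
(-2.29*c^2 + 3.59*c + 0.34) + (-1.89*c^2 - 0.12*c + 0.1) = -4.18*c^2 + 3.47*c + 0.44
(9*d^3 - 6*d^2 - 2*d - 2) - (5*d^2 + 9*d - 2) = 9*d^3 - 11*d^2 - 11*d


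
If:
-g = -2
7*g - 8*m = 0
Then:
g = 2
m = 7/4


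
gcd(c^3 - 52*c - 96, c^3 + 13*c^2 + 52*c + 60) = c^2 + 8*c + 12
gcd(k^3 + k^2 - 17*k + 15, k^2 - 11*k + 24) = k - 3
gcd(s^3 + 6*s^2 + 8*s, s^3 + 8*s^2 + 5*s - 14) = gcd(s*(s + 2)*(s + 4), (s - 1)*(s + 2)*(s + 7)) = s + 2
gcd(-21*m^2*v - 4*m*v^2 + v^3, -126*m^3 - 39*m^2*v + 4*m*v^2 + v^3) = 3*m + v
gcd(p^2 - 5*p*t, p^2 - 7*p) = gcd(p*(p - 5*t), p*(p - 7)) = p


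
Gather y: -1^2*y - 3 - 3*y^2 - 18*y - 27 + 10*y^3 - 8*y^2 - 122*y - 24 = 10*y^3 - 11*y^2 - 141*y - 54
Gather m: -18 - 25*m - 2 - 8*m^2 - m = -8*m^2 - 26*m - 20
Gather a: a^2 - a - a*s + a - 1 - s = a^2 - a*s - s - 1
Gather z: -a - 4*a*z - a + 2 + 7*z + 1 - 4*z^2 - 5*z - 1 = -2*a - 4*z^2 + z*(2 - 4*a) + 2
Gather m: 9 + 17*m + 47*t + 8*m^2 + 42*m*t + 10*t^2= 8*m^2 + m*(42*t + 17) + 10*t^2 + 47*t + 9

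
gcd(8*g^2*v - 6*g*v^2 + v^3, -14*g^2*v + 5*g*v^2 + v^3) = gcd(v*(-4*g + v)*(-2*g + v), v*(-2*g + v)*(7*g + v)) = -2*g*v + v^2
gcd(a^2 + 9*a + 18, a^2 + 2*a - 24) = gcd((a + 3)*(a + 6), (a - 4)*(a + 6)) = a + 6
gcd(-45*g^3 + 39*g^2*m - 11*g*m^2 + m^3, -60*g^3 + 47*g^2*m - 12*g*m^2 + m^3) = 15*g^2 - 8*g*m + m^2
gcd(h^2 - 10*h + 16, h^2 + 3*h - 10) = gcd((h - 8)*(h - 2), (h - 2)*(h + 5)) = h - 2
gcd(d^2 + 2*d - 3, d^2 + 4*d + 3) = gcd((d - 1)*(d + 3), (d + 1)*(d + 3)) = d + 3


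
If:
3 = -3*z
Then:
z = -1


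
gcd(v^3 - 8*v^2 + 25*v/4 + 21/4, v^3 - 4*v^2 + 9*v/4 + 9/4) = v^2 - v - 3/4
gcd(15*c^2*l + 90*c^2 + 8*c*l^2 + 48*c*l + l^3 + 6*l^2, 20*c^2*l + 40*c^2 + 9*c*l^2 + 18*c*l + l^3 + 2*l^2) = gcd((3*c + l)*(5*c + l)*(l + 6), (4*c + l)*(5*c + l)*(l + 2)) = 5*c + l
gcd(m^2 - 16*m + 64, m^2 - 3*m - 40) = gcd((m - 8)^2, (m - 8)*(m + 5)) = m - 8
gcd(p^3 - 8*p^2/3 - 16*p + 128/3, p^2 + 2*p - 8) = p + 4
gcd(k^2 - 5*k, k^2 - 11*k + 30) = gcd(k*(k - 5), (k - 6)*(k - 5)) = k - 5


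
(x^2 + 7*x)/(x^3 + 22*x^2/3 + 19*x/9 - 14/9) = 9*x/(9*x^2 + 3*x - 2)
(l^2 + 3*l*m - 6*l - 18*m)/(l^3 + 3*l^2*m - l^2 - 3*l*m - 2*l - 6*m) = (l - 6)/(l^2 - l - 2)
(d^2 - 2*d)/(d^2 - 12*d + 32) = d*(d - 2)/(d^2 - 12*d + 32)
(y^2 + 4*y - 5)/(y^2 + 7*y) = (y^2 + 4*y - 5)/(y*(y + 7))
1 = 1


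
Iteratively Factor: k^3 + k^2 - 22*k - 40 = (k + 4)*(k^2 - 3*k - 10) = (k - 5)*(k + 4)*(k + 2)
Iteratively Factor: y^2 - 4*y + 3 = (y - 3)*(y - 1)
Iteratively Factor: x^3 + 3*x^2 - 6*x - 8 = (x + 1)*(x^2 + 2*x - 8) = (x + 1)*(x + 4)*(x - 2)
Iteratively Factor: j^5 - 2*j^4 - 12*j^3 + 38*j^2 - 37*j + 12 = (j - 1)*(j^4 - j^3 - 13*j^2 + 25*j - 12) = (j - 1)^2*(j^3 - 13*j + 12) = (j - 1)^3*(j^2 + j - 12) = (j - 3)*(j - 1)^3*(j + 4)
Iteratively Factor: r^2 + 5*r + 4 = (r + 4)*(r + 1)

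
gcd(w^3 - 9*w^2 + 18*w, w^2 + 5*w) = w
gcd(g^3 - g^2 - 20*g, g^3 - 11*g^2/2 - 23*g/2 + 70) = g - 5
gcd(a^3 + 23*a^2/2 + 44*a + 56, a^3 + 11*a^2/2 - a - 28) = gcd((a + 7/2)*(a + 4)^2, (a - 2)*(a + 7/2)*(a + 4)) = a^2 + 15*a/2 + 14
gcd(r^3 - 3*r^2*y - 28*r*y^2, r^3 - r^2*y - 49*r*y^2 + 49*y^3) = -r + 7*y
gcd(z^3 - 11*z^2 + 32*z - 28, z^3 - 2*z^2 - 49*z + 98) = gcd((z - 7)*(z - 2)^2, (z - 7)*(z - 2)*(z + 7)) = z^2 - 9*z + 14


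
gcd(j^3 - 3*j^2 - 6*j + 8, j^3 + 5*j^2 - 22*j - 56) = j^2 - 2*j - 8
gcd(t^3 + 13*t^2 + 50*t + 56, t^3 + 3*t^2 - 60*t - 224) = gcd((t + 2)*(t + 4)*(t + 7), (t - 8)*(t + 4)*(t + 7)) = t^2 + 11*t + 28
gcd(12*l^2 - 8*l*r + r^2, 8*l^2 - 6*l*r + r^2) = -2*l + r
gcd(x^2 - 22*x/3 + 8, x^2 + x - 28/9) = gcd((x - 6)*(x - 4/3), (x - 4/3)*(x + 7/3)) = x - 4/3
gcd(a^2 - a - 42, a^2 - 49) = a - 7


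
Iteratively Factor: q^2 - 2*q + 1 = (q - 1)*(q - 1)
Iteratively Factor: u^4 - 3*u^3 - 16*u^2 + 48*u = (u - 4)*(u^3 + u^2 - 12*u) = (u - 4)*(u + 4)*(u^2 - 3*u) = u*(u - 4)*(u + 4)*(u - 3)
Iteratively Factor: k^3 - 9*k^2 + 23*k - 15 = (k - 3)*(k^2 - 6*k + 5) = (k - 3)*(k - 1)*(k - 5)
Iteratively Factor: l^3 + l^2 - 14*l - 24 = (l + 3)*(l^2 - 2*l - 8) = (l + 2)*(l + 3)*(l - 4)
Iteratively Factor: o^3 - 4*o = (o - 2)*(o^2 + 2*o) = o*(o - 2)*(o + 2)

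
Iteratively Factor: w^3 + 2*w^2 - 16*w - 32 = (w + 2)*(w^2 - 16) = (w + 2)*(w + 4)*(w - 4)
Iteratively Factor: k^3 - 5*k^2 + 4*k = (k - 1)*(k^2 - 4*k) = k*(k - 1)*(k - 4)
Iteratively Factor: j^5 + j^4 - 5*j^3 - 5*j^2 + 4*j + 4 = (j - 1)*(j^4 + 2*j^3 - 3*j^2 - 8*j - 4) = (j - 2)*(j - 1)*(j^3 + 4*j^2 + 5*j + 2) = (j - 2)*(j - 1)*(j + 1)*(j^2 + 3*j + 2) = (j - 2)*(j - 1)*(j + 1)^2*(j + 2)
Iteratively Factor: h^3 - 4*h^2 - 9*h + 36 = (h + 3)*(h^2 - 7*h + 12) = (h - 3)*(h + 3)*(h - 4)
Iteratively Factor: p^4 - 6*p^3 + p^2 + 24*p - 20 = (p - 1)*(p^3 - 5*p^2 - 4*p + 20) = (p - 5)*(p - 1)*(p^2 - 4) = (p - 5)*(p - 2)*(p - 1)*(p + 2)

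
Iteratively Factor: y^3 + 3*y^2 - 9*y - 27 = (y + 3)*(y^2 - 9) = (y + 3)^2*(y - 3)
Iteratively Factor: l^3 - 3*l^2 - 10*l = (l + 2)*(l^2 - 5*l) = (l - 5)*(l + 2)*(l)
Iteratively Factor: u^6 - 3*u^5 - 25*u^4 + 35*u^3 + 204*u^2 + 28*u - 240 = (u - 1)*(u^5 - 2*u^4 - 27*u^3 + 8*u^2 + 212*u + 240) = (u - 1)*(u + 2)*(u^4 - 4*u^3 - 19*u^2 + 46*u + 120) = (u - 5)*(u - 1)*(u + 2)*(u^3 + u^2 - 14*u - 24) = (u - 5)*(u - 4)*(u - 1)*(u + 2)*(u^2 + 5*u + 6) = (u - 5)*(u - 4)*(u - 1)*(u + 2)^2*(u + 3)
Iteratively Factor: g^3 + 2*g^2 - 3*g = (g - 1)*(g^2 + 3*g) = g*(g - 1)*(g + 3)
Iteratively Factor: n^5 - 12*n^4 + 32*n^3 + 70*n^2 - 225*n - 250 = (n + 2)*(n^4 - 14*n^3 + 60*n^2 - 50*n - 125) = (n + 1)*(n + 2)*(n^3 - 15*n^2 + 75*n - 125) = (n - 5)*(n + 1)*(n + 2)*(n^2 - 10*n + 25) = (n - 5)^2*(n + 1)*(n + 2)*(n - 5)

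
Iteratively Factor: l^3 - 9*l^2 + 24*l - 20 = (l - 5)*(l^2 - 4*l + 4) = (l - 5)*(l - 2)*(l - 2)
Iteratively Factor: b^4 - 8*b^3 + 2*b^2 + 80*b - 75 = (b - 5)*(b^3 - 3*b^2 - 13*b + 15) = (b - 5)*(b - 1)*(b^2 - 2*b - 15) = (b - 5)*(b - 1)*(b + 3)*(b - 5)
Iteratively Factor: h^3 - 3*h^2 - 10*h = (h)*(h^2 - 3*h - 10) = h*(h + 2)*(h - 5)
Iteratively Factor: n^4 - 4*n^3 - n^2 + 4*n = (n - 4)*(n^3 - n) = (n - 4)*(n - 1)*(n^2 + n) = n*(n - 4)*(n - 1)*(n + 1)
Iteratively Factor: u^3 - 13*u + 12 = (u - 3)*(u^2 + 3*u - 4) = (u - 3)*(u - 1)*(u + 4)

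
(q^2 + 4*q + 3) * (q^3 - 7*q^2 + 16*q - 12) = q^5 - 3*q^4 - 9*q^3 + 31*q^2 - 36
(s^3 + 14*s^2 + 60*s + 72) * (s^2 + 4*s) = s^5 + 18*s^4 + 116*s^3 + 312*s^2 + 288*s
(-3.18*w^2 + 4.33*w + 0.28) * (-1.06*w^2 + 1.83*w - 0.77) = 3.3708*w^4 - 10.4092*w^3 + 10.0757*w^2 - 2.8217*w - 0.2156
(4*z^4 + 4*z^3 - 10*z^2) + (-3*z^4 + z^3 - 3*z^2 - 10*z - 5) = z^4 + 5*z^3 - 13*z^2 - 10*z - 5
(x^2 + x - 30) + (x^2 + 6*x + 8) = 2*x^2 + 7*x - 22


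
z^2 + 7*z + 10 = (z + 2)*(z + 5)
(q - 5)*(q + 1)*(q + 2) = q^3 - 2*q^2 - 13*q - 10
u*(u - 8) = u^2 - 8*u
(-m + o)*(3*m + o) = -3*m^2 + 2*m*o + o^2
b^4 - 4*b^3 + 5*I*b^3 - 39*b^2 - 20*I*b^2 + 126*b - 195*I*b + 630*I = (b - 7)*(b - 3)*(b + 6)*(b + 5*I)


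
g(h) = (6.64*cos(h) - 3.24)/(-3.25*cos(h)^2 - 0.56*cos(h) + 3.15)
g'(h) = (-6.5*sin(h)*cos(h) - 0.56*sin(h))*(6.64*cos(h) - 3.24)/(-3.25*cos(h)^2 - 0.56*cos(h) + 3.15)^2 - 6.64*sin(h)/(-3.25*cos(h)^2 - 0.56*cos(h) + 3.15) = (-21.58*cos(h)^2 + 21.06*cos(h) - 19.1016)*sin(h)/(10.5625*cos(h)^4 + 3.64*cos(h)^3 - 20.1614*cos(h)^2 - 3.528*cos(h) + 9.9225)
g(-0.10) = -5.39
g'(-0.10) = 4.99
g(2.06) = -2.36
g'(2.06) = -4.10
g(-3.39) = -15.14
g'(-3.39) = -35.97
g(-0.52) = 11.66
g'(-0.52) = 181.18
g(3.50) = -11.47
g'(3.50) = 29.81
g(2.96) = -17.55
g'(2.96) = -35.36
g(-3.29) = -18.68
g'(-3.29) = -32.76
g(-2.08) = -2.44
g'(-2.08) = 4.29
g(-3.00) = -18.90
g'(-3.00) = 32.00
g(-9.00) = -9.65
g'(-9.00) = 25.02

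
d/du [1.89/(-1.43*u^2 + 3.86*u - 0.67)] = (5.4054*u - 7.2954)/(1.43*u^2 - 3.86*u + 0.67)^2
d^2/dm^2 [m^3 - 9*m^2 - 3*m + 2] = 6*m - 18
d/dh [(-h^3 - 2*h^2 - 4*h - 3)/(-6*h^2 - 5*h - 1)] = (6*h^4 + 10*h^3 - 11*h^2 - 32*h - 11)/(36*h^4 + 60*h^3 + 37*h^2 + 10*h + 1)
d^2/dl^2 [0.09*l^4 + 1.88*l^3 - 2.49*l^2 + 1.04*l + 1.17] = 1.08*l^2 + 11.28*l - 4.98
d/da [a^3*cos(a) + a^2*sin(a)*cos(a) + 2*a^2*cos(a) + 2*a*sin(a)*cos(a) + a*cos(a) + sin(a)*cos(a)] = -a^3*sin(a) - 2*a^2*sin(a) + 3*a^2*cos(a) + a^2*cos(2*a) - a*sin(a) + sqrt(2)*a*sin(2*a + pi/4) + 4*a*cos(a) + a*cos(2*a) + sqrt(2)*sin(2*a + pi/4) + cos(a)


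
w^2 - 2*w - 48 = (w - 8)*(w + 6)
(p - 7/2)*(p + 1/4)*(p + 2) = p^3 - 5*p^2/4 - 59*p/8 - 7/4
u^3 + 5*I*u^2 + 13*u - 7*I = (u - I)^2*(u + 7*I)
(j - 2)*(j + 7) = j^2 + 5*j - 14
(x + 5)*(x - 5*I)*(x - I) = x^3 + 5*x^2 - 6*I*x^2 - 5*x - 30*I*x - 25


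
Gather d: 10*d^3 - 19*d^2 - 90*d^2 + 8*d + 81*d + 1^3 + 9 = 10*d^3 - 109*d^2 + 89*d + 10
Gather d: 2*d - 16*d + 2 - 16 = -14*d - 14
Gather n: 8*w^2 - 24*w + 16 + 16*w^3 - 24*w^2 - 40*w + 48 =16*w^3 - 16*w^2 - 64*w + 64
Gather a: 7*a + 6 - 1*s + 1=7*a - s + 7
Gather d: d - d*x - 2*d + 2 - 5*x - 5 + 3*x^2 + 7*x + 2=d*(-x - 1) + 3*x^2 + 2*x - 1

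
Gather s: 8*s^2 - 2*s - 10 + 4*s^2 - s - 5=12*s^2 - 3*s - 15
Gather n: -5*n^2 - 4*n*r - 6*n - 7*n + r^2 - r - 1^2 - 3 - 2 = -5*n^2 + n*(-4*r - 13) + r^2 - r - 6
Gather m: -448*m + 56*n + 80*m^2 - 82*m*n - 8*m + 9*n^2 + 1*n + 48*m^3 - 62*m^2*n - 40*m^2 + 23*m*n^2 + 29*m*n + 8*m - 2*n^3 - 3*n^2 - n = 48*m^3 + m^2*(40 - 62*n) + m*(23*n^2 - 53*n - 448) - 2*n^3 + 6*n^2 + 56*n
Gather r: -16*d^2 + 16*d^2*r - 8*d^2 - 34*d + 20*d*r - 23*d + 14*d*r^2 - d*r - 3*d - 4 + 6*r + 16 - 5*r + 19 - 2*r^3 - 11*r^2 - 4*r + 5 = -24*d^2 - 60*d - 2*r^3 + r^2*(14*d - 11) + r*(16*d^2 + 19*d - 3) + 36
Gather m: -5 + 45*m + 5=45*m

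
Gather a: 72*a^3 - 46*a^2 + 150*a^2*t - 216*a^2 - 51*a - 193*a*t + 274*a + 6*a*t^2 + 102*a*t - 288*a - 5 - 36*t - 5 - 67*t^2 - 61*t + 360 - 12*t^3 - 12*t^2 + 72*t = 72*a^3 + a^2*(150*t - 262) + a*(6*t^2 - 91*t - 65) - 12*t^3 - 79*t^2 - 25*t + 350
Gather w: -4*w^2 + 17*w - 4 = -4*w^2 + 17*w - 4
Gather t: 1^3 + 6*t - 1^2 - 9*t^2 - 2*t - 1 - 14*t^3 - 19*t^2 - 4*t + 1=-14*t^3 - 28*t^2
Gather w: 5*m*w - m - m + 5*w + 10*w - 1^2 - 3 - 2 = -2*m + w*(5*m + 15) - 6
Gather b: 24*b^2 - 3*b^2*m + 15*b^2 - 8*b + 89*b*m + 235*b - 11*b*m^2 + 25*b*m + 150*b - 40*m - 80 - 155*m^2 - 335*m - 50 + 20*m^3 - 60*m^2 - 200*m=b^2*(39 - 3*m) + b*(-11*m^2 + 114*m + 377) + 20*m^3 - 215*m^2 - 575*m - 130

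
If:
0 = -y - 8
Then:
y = -8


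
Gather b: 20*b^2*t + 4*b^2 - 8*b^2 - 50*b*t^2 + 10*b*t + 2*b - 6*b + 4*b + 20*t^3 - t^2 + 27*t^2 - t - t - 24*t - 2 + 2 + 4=b^2*(20*t - 4) + b*(-50*t^2 + 10*t) + 20*t^3 + 26*t^2 - 26*t + 4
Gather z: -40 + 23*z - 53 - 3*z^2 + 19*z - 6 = -3*z^2 + 42*z - 99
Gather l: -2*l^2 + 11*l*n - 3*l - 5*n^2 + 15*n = -2*l^2 + l*(11*n - 3) - 5*n^2 + 15*n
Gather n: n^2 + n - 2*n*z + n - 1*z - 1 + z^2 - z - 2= n^2 + n*(2 - 2*z) + z^2 - 2*z - 3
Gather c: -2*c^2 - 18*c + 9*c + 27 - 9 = -2*c^2 - 9*c + 18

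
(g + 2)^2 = g^2 + 4*g + 4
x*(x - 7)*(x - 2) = x^3 - 9*x^2 + 14*x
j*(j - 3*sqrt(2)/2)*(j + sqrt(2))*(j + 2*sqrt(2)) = j^4 + 3*sqrt(2)*j^3/2 - 5*j^2 - 6*sqrt(2)*j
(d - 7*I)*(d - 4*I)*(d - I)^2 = d^4 - 13*I*d^3 - 51*d^2 + 67*I*d + 28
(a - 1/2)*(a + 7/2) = a^2 + 3*a - 7/4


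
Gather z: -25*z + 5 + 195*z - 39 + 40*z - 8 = 210*z - 42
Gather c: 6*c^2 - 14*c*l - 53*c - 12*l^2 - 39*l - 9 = 6*c^2 + c*(-14*l - 53) - 12*l^2 - 39*l - 9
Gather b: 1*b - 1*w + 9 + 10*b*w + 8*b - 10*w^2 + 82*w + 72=b*(10*w + 9) - 10*w^2 + 81*w + 81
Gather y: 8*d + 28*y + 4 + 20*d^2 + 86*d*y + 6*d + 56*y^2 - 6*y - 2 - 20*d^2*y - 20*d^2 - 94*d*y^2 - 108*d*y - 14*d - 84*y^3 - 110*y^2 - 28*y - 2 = -84*y^3 + y^2*(-94*d - 54) + y*(-20*d^2 - 22*d - 6)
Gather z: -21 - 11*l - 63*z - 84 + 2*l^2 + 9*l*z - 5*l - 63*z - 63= 2*l^2 - 16*l + z*(9*l - 126) - 168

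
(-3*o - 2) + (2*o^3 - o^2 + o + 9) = 2*o^3 - o^2 - 2*o + 7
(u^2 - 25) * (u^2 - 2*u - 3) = u^4 - 2*u^3 - 28*u^2 + 50*u + 75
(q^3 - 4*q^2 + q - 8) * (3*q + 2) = 3*q^4 - 10*q^3 - 5*q^2 - 22*q - 16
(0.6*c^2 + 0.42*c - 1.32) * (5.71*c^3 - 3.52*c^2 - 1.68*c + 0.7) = 3.426*c^5 + 0.2862*c^4 - 10.0236*c^3 + 4.3608*c^2 + 2.5116*c - 0.924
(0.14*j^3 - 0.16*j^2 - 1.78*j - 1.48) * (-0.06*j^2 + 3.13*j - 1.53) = -0.0084*j^5 + 0.4478*j^4 - 0.6082*j^3 - 5.2378*j^2 - 1.909*j + 2.2644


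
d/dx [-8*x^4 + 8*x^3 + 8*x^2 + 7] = 8*x*(-4*x^2 + 3*x + 2)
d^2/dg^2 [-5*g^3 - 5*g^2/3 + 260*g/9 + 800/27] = -30*g - 10/3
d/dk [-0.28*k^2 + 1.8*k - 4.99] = 1.8 - 0.56*k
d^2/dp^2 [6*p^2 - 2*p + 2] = 12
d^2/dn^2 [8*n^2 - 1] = 16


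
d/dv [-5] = 0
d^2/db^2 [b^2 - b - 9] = 2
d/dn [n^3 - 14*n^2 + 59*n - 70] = 3*n^2 - 28*n + 59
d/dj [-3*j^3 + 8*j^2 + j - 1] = -9*j^2 + 16*j + 1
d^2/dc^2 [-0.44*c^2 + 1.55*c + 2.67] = -0.880000000000000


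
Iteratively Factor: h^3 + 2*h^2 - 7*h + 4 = (h + 4)*(h^2 - 2*h + 1) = (h - 1)*(h + 4)*(h - 1)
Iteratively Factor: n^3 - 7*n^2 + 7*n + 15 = (n - 5)*(n^2 - 2*n - 3) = (n - 5)*(n - 3)*(n + 1)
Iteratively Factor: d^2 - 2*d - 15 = (d - 5)*(d + 3)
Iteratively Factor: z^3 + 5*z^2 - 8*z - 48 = (z - 3)*(z^2 + 8*z + 16) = (z - 3)*(z + 4)*(z + 4)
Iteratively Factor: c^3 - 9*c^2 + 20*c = (c - 5)*(c^2 - 4*c) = (c - 5)*(c - 4)*(c)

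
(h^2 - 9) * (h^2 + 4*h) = h^4 + 4*h^3 - 9*h^2 - 36*h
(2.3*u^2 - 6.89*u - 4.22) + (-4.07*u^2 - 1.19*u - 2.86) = -1.77*u^2 - 8.08*u - 7.08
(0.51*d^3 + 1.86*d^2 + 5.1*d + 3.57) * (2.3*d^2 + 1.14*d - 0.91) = 1.173*d^5 + 4.8594*d^4 + 13.3863*d^3 + 12.3324*d^2 - 0.5712*d - 3.2487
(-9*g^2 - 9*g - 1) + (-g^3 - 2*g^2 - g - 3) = -g^3 - 11*g^2 - 10*g - 4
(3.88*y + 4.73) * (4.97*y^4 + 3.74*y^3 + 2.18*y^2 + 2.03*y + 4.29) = 19.2836*y^5 + 38.0193*y^4 + 26.1486*y^3 + 18.1878*y^2 + 26.2471*y + 20.2917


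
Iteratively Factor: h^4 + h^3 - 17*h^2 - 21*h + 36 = (h + 3)*(h^3 - 2*h^2 - 11*h + 12) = (h + 3)^2*(h^2 - 5*h + 4) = (h - 4)*(h + 3)^2*(h - 1)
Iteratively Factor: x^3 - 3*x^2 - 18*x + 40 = (x + 4)*(x^2 - 7*x + 10) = (x - 5)*(x + 4)*(x - 2)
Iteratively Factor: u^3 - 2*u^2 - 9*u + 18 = (u - 2)*(u^2 - 9) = (u - 3)*(u - 2)*(u + 3)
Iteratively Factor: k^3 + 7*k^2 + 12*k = (k + 4)*(k^2 + 3*k) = k*(k + 4)*(k + 3)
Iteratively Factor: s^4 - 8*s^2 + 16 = (s - 2)*(s^3 + 2*s^2 - 4*s - 8) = (s - 2)^2*(s^2 + 4*s + 4) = (s - 2)^2*(s + 2)*(s + 2)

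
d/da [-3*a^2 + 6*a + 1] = 6 - 6*a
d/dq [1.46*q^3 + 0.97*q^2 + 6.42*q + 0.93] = 4.38*q^2 + 1.94*q + 6.42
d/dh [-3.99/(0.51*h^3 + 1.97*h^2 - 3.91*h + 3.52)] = (6.1047*h^2 + 15.7206*h - 15.6009)/(0.51*h^3 + 1.97*h^2 - 3.91*h + 3.52)^2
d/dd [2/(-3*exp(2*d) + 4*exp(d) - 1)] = (12*exp(d) - 8)*exp(d)/(3*exp(2*d) - 4*exp(d) + 1)^2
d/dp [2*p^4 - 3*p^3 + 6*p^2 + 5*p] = 8*p^3 - 9*p^2 + 12*p + 5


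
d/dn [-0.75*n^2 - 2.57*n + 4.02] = -1.5*n - 2.57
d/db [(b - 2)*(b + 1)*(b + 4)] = 3*b^2 + 6*b - 6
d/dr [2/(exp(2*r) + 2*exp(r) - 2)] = -4*(exp(r) + 1)*exp(r)/(exp(2*r) + 2*exp(r) - 2)^2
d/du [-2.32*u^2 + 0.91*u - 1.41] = 0.91 - 4.64*u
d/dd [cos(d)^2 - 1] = -sin(2*d)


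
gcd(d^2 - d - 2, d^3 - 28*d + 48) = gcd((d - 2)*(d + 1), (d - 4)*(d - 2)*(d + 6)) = d - 2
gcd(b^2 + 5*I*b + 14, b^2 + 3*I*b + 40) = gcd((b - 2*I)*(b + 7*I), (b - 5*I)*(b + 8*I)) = 1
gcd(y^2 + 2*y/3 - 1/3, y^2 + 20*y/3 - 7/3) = y - 1/3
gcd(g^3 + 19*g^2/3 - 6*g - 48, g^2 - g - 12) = g + 3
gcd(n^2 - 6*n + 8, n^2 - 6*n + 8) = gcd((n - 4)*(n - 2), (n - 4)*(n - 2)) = n^2 - 6*n + 8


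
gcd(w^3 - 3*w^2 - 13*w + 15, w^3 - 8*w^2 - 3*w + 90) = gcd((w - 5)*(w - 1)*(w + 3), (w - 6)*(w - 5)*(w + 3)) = w^2 - 2*w - 15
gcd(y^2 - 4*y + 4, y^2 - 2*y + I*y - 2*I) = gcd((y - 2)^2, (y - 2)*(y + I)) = y - 2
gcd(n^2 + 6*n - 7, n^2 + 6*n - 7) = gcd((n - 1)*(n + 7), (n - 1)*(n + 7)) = n^2 + 6*n - 7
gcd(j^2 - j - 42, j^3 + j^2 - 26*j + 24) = j + 6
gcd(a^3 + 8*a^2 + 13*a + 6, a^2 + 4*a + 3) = a + 1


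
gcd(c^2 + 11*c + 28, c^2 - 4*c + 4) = 1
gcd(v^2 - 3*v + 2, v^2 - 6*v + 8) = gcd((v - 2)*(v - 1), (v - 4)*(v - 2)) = v - 2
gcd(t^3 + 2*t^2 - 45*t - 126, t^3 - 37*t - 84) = t^2 - 4*t - 21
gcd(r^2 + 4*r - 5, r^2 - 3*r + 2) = r - 1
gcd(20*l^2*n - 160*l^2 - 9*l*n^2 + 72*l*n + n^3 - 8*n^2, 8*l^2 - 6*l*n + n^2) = 4*l - n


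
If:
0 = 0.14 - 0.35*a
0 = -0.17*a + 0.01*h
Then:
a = 0.40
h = 6.80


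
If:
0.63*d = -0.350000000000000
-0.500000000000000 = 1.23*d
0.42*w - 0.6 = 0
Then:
No Solution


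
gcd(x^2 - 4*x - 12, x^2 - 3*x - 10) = x + 2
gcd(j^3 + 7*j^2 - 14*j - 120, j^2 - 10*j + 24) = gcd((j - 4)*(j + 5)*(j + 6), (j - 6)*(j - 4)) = j - 4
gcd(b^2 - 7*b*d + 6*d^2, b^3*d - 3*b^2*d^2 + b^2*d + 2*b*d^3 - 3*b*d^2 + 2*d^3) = b - d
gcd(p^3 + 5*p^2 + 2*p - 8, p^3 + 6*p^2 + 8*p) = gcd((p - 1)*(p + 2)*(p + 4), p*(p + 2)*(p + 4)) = p^2 + 6*p + 8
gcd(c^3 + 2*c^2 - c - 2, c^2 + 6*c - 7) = c - 1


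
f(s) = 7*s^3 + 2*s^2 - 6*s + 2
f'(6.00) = 774.00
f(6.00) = 1550.00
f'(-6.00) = 726.00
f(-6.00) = -1402.00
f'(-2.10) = 78.21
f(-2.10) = -41.41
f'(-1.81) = 55.56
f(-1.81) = -22.10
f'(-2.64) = 129.80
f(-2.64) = -97.02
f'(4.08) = 359.89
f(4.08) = 486.23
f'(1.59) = 53.45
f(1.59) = 25.65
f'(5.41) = 630.27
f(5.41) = 1136.46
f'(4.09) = 361.65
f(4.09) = 489.84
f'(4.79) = 494.99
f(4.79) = 788.46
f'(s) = 21*s^2 + 4*s - 6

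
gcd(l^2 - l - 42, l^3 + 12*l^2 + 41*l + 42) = 1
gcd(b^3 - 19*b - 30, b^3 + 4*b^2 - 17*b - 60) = b + 3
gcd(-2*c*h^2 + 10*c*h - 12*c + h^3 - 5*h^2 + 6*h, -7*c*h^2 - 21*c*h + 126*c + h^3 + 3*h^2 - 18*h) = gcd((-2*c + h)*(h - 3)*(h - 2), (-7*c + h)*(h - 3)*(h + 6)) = h - 3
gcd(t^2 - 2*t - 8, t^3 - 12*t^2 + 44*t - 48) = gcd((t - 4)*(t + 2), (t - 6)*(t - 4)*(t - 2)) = t - 4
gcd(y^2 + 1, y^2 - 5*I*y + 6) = y + I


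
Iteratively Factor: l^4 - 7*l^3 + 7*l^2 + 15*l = (l - 3)*(l^3 - 4*l^2 - 5*l) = (l - 3)*(l + 1)*(l^2 - 5*l) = (l - 5)*(l - 3)*(l + 1)*(l)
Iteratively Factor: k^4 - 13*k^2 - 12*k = (k - 4)*(k^3 + 4*k^2 + 3*k) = (k - 4)*(k + 3)*(k^2 + k) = k*(k - 4)*(k + 3)*(k + 1)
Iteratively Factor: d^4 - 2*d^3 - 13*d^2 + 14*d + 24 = (d + 3)*(d^3 - 5*d^2 + 2*d + 8) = (d - 4)*(d + 3)*(d^2 - d - 2) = (d - 4)*(d - 2)*(d + 3)*(d + 1)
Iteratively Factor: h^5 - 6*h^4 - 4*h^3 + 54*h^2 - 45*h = (h + 3)*(h^4 - 9*h^3 + 23*h^2 - 15*h) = (h - 3)*(h + 3)*(h^3 - 6*h^2 + 5*h) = (h - 3)*(h - 1)*(h + 3)*(h^2 - 5*h) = h*(h - 3)*(h - 1)*(h + 3)*(h - 5)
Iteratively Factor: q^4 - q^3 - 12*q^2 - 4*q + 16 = (q + 2)*(q^3 - 3*q^2 - 6*q + 8) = (q + 2)^2*(q^2 - 5*q + 4) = (q - 4)*(q + 2)^2*(q - 1)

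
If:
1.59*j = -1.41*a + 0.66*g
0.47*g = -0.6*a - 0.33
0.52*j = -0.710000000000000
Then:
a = 0.76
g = -1.67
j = -1.37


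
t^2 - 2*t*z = t*(t - 2*z)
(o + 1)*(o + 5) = o^2 + 6*o + 5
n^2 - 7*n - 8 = (n - 8)*(n + 1)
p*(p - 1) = p^2 - p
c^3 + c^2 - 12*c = c*(c - 3)*(c + 4)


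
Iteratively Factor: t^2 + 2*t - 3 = (t + 3)*(t - 1)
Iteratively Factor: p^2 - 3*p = (p - 3)*(p)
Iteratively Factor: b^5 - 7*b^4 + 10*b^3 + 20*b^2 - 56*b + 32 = (b - 2)*(b^4 - 5*b^3 + 20*b - 16) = (b - 4)*(b - 2)*(b^3 - b^2 - 4*b + 4) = (b - 4)*(b - 2)*(b + 2)*(b^2 - 3*b + 2) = (b - 4)*(b - 2)^2*(b + 2)*(b - 1)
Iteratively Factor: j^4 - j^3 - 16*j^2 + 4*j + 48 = (j - 4)*(j^3 + 3*j^2 - 4*j - 12) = (j - 4)*(j - 2)*(j^2 + 5*j + 6) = (j - 4)*(j - 2)*(j + 2)*(j + 3)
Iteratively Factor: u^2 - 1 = (u - 1)*(u + 1)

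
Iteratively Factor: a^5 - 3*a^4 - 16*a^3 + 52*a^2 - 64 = (a - 2)*(a^4 - a^3 - 18*a^2 + 16*a + 32) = (a - 2)*(a + 1)*(a^3 - 2*a^2 - 16*a + 32) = (a - 4)*(a - 2)*(a + 1)*(a^2 + 2*a - 8) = (a - 4)*(a - 2)*(a + 1)*(a + 4)*(a - 2)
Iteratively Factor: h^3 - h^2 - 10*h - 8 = (h - 4)*(h^2 + 3*h + 2) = (h - 4)*(h + 1)*(h + 2)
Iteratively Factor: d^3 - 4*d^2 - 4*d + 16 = (d + 2)*(d^2 - 6*d + 8) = (d - 2)*(d + 2)*(d - 4)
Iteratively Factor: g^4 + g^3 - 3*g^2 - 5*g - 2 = (g + 1)*(g^3 - 3*g - 2) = (g + 1)^2*(g^2 - g - 2) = (g + 1)^3*(g - 2)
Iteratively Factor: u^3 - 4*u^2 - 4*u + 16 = (u + 2)*(u^2 - 6*u + 8) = (u - 4)*(u + 2)*(u - 2)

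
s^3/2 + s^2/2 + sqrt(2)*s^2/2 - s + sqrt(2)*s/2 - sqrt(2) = (s/2 + sqrt(2)/2)*(s - 1)*(s + 2)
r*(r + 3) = r^2 + 3*r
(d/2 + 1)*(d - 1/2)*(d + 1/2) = d^3/2 + d^2 - d/8 - 1/4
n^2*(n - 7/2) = n^3 - 7*n^2/2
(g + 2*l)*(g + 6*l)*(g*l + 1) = g^3*l + 8*g^2*l^2 + g^2 + 12*g*l^3 + 8*g*l + 12*l^2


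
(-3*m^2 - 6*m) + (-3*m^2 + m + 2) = -6*m^2 - 5*m + 2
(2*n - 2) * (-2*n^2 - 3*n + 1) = -4*n^3 - 2*n^2 + 8*n - 2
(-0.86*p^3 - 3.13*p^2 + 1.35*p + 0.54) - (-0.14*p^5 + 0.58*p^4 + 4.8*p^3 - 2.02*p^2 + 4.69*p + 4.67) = 0.14*p^5 - 0.58*p^4 - 5.66*p^3 - 1.11*p^2 - 3.34*p - 4.13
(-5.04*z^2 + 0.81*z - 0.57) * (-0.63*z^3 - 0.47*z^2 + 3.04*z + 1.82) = 3.1752*z^5 + 1.8585*z^4 - 15.3432*z^3 - 6.4425*z^2 - 0.2586*z - 1.0374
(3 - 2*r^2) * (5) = 15 - 10*r^2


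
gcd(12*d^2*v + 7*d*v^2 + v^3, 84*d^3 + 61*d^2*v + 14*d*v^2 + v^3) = 12*d^2 + 7*d*v + v^2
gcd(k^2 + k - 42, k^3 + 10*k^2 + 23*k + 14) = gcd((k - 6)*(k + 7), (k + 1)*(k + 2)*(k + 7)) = k + 7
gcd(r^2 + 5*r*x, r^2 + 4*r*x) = r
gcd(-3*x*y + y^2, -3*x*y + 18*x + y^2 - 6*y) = 3*x - y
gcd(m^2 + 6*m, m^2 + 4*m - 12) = m + 6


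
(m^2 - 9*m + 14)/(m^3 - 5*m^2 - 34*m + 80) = (m - 7)/(m^2 - 3*m - 40)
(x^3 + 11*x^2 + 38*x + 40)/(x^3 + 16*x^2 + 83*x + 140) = (x + 2)/(x + 7)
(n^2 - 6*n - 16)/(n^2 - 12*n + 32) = (n + 2)/(n - 4)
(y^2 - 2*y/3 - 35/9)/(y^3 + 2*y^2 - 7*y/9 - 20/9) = (3*y - 7)/(3*y^2 + y - 4)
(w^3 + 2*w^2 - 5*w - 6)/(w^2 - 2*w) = w + 4 + 3/w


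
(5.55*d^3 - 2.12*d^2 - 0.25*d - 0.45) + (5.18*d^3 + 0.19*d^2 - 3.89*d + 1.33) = 10.73*d^3 - 1.93*d^2 - 4.14*d + 0.88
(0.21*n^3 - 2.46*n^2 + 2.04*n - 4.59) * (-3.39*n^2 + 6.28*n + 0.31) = -0.7119*n^5 + 9.6582*n^4 - 22.2993*n^3 + 27.6087*n^2 - 28.1928*n - 1.4229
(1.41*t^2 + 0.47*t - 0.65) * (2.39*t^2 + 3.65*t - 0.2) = 3.3699*t^4 + 6.2698*t^3 - 0.12*t^2 - 2.4665*t + 0.13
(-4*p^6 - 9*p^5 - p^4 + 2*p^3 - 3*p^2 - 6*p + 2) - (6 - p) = -4*p^6 - 9*p^5 - p^4 + 2*p^3 - 3*p^2 - 5*p - 4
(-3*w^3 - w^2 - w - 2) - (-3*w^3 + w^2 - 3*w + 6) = -2*w^2 + 2*w - 8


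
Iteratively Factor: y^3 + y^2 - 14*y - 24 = (y + 3)*(y^2 - 2*y - 8) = (y - 4)*(y + 3)*(y + 2)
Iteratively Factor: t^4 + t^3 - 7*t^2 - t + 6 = (t - 2)*(t^3 + 3*t^2 - t - 3) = (t - 2)*(t + 1)*(t^2 + 2*t - 3) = (t - 2)*(t - 1)*(t + 1)*(t + 3)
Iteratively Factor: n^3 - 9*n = (n)*(n^2 - 9) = n*(n + 3)*(n - 3)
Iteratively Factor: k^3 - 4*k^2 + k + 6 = (k - 2)*(k^2 - 2*k - 3) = (k - 2)*(k + 1)*(k - 3)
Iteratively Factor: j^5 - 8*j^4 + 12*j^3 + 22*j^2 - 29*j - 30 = (j - 2)*(j^4 - 6*j^3 + 22*j + 15) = (j - 2)*(j + 1)*(j^3 - 7*j^2 + 7*j + 15) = (j - 2)*(j + 1)^2*(j^2 - 8*j + 15) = (j - 3)*(j - 2)*(j + 1)^2*(j - 5)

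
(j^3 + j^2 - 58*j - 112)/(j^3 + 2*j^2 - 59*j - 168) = (j + 2)/(j + 3)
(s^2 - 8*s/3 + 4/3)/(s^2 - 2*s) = (s - 2/3)/s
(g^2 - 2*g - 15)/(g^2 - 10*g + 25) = (g + 3)/(g - 5)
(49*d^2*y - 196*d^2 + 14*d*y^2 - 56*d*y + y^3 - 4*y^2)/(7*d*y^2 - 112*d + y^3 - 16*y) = (7*d + y)/(y + 4)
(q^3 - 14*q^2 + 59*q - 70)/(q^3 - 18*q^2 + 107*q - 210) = (q - 2)/(q - 6)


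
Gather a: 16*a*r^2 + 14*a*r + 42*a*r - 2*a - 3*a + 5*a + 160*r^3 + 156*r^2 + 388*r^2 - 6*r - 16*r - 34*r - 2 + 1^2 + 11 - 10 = a*(16*r^2 + 56*r) + 160*r^3 + 544*r^2 - 56*r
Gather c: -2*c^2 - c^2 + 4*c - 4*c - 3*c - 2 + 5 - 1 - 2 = -3*c^2 - 3*c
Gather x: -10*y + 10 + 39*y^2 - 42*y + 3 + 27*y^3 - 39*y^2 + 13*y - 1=27*y^3 - 39*y + 12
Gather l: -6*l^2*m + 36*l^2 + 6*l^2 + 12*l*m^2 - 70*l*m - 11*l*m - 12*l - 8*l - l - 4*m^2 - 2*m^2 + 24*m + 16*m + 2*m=l^2*(42 - 6*m) + l*(12*m^2 - 81*m - 21) - 6*m^2 + 42*m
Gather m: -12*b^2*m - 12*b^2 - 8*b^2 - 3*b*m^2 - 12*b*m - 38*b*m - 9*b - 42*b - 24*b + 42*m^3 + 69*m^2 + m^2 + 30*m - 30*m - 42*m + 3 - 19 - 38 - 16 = -20*b^2 - 75*b + 42*m^3 + m^2*(70 - 3*b) + m*(-12*b^2 - 50*b - 42) - 70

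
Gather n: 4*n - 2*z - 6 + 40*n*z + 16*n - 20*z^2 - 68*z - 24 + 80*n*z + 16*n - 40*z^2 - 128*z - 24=n*(120*z + 36) - 60*z^2 - 198*z - 54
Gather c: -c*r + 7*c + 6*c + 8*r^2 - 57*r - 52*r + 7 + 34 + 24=c*(13 - r) + 8*r^2 - 109*r + 65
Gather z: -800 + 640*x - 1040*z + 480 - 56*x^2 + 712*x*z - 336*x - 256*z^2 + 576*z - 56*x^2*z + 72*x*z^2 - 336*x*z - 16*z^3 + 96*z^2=-56*x^2 + 304*x - 16*z^3 + z^2*(72*x - 160) + z*(-56*x^2 + 376*x - 464) - 320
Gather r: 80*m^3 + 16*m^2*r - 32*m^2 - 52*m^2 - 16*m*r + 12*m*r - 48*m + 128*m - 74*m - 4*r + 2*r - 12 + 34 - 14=80*m^3 - 84*m^2 + 6*m + r*(16*m^2 - 4*m - 2) + 8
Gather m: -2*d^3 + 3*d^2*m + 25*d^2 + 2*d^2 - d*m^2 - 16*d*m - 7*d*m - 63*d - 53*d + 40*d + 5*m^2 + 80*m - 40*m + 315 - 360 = -2*d^3 + 27*d^2 - 76*d + m^2*(5 - d) + m*(3*d^2 - 23*d + 40) - 45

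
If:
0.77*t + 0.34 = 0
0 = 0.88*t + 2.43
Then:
No Solution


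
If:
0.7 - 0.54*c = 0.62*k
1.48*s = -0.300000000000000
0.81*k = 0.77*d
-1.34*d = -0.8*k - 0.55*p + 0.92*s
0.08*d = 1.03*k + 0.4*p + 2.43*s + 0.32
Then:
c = 1.04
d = 0.23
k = 0.22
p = -0.09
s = -0.20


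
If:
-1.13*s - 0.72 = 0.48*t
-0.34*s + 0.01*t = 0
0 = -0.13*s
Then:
No Solution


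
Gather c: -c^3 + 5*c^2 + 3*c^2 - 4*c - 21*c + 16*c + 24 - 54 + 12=-c^3 + 8*c^2 - 9*c - 18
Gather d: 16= 16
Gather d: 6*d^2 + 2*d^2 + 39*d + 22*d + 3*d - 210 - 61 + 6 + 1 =8*d^2 + 64*d - 264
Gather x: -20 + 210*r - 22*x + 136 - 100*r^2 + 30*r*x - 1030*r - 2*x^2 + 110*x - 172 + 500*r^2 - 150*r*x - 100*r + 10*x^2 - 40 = 400*r^2 - 920*r + 8*x^2 + x*(88 - 120*r) - 96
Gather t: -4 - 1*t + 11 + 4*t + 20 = 3*t + 27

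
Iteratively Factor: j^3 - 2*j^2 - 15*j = (j - 5)*(j^2 + 3*j) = j*(j - 5)*(j + 3)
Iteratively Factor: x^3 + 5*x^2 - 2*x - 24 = (x + 3)*(x^2 + 2*x - 8) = (x - 2)*(x + 3)*(x + 4)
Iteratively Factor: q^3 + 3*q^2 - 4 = (q - 1)*(q^2 + 4*q + 4) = (q - 1)*(q + 2)*(q + 2)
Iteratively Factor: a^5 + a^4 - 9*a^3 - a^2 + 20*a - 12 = (a + 2)*(a^4 - a^3 - 7*a^2 + 13*a - 6) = (a - 2)*(a + 2)*(a^3 + a^2 - 5*a + 3) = (a - 2)*(a - 1)*(a + 2)*(a^2 + 2*a - 3) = (a - 2)*(a - 1)^2*(a + 2)*(a + 3)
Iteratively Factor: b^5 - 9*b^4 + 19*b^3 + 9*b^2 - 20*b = (b - 1)*(b^4 - 8*b^3 + 11*b^2 + 20*b) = (b - 4)*(b - 1)*(b^3 - 4*b^2 - 5*b) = (b - 5)*(b - 4)*(b - 1)*(b^2 + b) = (b - 5)*(b - 4)*(b - 1)*(b + 1)*(b)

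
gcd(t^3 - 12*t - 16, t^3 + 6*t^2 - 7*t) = 1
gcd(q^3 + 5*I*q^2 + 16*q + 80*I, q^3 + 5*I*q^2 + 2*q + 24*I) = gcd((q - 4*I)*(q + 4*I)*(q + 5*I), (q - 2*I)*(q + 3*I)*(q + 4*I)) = q + 4*I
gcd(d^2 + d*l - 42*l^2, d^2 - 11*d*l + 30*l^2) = d - 6*l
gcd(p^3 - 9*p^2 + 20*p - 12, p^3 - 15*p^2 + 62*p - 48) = p^2 - 7*p + 6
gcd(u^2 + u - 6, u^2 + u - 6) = u^2 + u - 6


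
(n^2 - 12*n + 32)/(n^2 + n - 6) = (n^2 - 12*n + 32)/(n^2 + n - 6)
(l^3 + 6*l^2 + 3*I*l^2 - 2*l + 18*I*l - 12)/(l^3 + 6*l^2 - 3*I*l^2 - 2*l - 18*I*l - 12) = (l^2 + 3*I*l - 2)/(l^2 - 3*I*l - 2)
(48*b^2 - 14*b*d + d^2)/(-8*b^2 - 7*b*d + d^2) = (-6*b + d)/(b + d)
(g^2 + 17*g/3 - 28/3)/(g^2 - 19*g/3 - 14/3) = (-3*g^2 - 17*g + 28)/(-3*g^2 + 19*g + 14)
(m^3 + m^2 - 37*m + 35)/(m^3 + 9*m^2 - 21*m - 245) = (m - 1)/(m + 7)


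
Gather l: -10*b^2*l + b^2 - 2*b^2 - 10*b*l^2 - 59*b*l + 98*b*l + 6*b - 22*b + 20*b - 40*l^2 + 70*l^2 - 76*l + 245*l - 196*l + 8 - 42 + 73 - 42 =-b^2 + 4*b + l^2*(30 - 10*b) + l*(-10*b^2 + 39*b - 27) - 3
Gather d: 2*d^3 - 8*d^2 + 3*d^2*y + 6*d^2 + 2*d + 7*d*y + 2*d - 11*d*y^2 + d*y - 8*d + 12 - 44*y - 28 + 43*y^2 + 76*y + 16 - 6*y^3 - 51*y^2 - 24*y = 2*d^3 + d^2*(3*y - 2) + d*(-11*y^2 + 8*y - 4) - 6*y^3 - 8*y^2 + 8*y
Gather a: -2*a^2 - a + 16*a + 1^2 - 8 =-2*a^2 + 15*a - 7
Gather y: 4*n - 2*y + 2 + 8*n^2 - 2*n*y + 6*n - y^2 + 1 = 8*n^2 + 10*n - y^2 + y*(-2*n - 2) + 3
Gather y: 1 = 1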